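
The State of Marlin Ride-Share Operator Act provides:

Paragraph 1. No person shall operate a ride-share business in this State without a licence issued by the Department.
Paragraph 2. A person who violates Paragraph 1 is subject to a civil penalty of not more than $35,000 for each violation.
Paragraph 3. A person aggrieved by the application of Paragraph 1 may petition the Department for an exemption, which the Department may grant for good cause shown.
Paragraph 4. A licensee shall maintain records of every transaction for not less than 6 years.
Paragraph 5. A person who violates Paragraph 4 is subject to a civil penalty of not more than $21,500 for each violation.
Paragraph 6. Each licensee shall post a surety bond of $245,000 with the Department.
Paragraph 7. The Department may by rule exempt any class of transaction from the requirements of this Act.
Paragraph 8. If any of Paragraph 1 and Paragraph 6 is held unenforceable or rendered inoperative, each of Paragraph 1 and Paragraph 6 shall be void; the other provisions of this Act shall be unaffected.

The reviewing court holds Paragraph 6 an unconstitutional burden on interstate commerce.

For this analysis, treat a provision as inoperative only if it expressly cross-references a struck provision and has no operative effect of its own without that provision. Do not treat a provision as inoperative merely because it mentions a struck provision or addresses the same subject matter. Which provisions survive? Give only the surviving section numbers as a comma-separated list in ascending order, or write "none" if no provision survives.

4, 5, 7, 8

Paragraph 6 is struck. Nothing else in the Act is defined by reference to Paragraph 6. Paragraph 8 declares Paragraph 1 and Paragraph 6 mutually dependent; since one of them has fallen, all of them are of no effect. That brings down Paragraph 1 as well. Paragraph 2 and Paragraph 3 in turn depend solely on a provision now struck and likewise fall. The remainder continues in force under Paragraph 8. The provisions still in force are Paragraph 4, Paragraph 5, Paragraph 7, and Paragraph 8.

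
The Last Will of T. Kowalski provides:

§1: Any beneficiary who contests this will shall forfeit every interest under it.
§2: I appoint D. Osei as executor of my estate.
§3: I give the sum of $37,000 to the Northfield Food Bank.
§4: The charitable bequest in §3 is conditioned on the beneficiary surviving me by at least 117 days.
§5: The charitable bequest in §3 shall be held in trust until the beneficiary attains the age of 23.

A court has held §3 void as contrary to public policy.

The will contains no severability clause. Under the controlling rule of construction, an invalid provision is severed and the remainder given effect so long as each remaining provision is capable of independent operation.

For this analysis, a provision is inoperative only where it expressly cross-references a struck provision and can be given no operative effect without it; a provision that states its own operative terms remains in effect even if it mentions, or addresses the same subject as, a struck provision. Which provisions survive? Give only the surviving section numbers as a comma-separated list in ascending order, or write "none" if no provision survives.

§3 is struck. §4 has no operative effect of its own apart from §3 and is therefore inoperative. §5 operates only by reference to §3, so it falls with §3. Under the stated default rule, only provisions that cannot operate independently fall away; the rest are enforced. §1 and §2 remain in effect.

1, 2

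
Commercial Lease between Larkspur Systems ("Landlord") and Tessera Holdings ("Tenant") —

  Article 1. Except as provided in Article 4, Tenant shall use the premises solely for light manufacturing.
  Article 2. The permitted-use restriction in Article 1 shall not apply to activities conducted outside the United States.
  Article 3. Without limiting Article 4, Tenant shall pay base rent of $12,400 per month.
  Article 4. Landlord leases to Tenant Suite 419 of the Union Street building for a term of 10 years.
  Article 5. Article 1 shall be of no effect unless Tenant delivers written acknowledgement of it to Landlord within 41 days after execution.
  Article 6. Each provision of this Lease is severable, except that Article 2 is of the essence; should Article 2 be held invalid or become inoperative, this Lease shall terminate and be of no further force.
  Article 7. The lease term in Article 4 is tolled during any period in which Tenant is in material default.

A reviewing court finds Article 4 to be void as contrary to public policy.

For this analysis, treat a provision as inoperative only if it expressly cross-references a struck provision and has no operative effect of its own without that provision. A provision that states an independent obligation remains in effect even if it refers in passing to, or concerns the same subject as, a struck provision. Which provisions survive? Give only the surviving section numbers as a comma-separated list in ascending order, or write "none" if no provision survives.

1, 2, 3, 5, 6

Article 4 is struck. The whole of Article 7 is the tolling of the lease term, defined by reference to Article 4, so Article 7 cannot stand once Article 4 is removed. Article 3 mentions Article 4 but its own obligation stands independently of Article 4, so Article 3 is not affected. Article 1 mentions Article 4 but its own obligation stands independently of Article 4, so Article 1 is not affected. Article 6 makes Article 2 an essential term, but Article 2 is unaffected, so the severability proviso in Article 6 preserves the remaining provisions. Article 1, Article 2, Article 3, Article 5, and Article 6 remain in effect.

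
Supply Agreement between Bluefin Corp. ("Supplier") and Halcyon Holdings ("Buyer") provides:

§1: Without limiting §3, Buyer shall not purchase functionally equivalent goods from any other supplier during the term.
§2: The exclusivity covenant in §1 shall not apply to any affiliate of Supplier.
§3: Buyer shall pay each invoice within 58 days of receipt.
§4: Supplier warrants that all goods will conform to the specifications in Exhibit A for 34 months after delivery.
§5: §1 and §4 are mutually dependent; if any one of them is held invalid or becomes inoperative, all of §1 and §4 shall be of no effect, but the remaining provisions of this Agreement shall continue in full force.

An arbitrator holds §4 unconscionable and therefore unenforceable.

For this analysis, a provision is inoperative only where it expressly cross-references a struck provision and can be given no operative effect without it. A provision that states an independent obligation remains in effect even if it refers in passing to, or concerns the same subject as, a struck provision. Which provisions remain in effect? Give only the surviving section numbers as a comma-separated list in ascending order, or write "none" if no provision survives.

§4 is struck. No other provision's operative terms depend on §4. §5 declares §1 and §4 mutually dependent; since one of them has fallen, all of them are of no effect. That brings down §1 as well. §2 in turn depends solely on a provision now struck and likewise falls. The remainder continues in force under §5. The provisions still in force are §3 and §5.

3, 5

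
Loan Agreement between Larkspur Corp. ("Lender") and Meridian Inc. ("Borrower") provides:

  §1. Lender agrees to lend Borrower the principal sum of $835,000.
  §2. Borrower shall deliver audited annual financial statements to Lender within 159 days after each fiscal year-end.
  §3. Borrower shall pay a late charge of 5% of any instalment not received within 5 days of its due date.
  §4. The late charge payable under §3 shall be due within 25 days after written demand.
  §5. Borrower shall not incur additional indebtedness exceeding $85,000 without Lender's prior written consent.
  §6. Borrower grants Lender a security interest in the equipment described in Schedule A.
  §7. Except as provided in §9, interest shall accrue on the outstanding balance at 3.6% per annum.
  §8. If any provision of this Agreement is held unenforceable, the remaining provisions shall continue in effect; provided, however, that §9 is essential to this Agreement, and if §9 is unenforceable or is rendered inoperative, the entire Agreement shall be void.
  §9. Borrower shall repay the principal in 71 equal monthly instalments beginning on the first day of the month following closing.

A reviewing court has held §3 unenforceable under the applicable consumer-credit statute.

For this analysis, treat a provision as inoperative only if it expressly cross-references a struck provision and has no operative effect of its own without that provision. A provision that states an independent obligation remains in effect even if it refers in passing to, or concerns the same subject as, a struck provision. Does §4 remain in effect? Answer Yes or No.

No

§3 is struck. §4 does nothing except set the payment deadline for the late charge by reference to §3; with §3 gone it has no independent effect and is inoperative. §8 makes §9 an essential term, but §9 is unaffected, so the severability proviso in §8 preserves the remaining provisions. §1, §2, §5, §6, §7, §8, and §9 remain in effect. §4 is among the inoperative provisions, so the answer is no.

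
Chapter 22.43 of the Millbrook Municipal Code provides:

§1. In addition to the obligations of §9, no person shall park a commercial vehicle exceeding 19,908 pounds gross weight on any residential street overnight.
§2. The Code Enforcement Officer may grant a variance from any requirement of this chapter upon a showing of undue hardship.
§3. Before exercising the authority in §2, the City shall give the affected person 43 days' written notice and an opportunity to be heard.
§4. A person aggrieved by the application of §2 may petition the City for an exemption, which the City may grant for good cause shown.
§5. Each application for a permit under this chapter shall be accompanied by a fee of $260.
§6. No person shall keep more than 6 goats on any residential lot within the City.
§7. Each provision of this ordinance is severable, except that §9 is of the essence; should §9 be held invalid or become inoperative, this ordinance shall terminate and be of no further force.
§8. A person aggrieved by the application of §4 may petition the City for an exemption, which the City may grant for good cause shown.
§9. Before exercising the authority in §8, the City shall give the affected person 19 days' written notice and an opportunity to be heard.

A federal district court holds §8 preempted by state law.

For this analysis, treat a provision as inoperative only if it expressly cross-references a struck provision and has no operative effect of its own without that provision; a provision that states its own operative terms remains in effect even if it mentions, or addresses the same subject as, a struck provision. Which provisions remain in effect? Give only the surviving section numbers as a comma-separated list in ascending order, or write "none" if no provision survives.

§8 is struck. §9 merely fixes the notice-and-hearing requirement for §8; with §8 gone it has nothing to operate on and falls away. §7 makes §9 an essential term, and §9 has been rendered inoperative by the cascade; under §7, the entire ordinance is therefore void. No provision of the ordinance survives.

none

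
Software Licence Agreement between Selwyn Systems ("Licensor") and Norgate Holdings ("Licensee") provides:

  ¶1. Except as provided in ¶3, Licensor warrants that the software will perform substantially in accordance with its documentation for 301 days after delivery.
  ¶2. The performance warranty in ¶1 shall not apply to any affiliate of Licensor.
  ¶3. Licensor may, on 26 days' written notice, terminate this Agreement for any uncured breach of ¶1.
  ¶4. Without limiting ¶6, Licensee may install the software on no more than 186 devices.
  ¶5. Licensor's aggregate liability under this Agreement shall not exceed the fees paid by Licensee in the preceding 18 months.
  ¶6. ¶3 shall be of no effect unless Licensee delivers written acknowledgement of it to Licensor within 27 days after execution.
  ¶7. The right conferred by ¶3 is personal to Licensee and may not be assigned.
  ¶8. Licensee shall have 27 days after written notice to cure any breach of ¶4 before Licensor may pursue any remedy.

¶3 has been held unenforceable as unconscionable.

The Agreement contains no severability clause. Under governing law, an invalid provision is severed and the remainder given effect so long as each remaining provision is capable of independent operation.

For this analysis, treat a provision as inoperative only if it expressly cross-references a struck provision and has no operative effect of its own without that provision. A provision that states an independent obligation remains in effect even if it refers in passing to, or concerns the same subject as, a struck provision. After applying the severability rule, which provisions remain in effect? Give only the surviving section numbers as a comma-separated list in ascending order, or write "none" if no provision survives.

¶3 is struck. ¶6 merely fixes the acknowledgement condition for ¶3; with ¶3 gone it has nothing to operate on and falls away. ¶7 merely fixes the non-assignment of ¶3; with ¶3 gone it has nothing to operate on and falls away. Although ¶4 refers to ¶6, its operative terms do not depend on ¶6, so it remains in effect. Although ¶1 refers to ¶3, its operative terms do not depend on ¶3, so it remains in effect. Under the stated default rule, only provisions that cannot operate independently fall away; the rest are enforced. ¶1, ¶2, ¶4, ¶5, and ¶8 remain in effect.

1, 2, 4, 5, 8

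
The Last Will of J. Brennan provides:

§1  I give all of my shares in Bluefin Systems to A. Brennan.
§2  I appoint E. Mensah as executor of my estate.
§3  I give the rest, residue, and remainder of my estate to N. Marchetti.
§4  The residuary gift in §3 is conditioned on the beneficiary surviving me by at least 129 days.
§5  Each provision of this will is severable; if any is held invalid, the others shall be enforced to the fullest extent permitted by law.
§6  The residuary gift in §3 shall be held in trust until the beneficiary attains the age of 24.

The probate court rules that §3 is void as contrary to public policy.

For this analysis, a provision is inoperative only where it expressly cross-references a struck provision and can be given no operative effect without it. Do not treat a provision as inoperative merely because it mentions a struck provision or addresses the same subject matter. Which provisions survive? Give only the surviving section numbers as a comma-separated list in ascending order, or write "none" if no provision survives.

§3 is struck. §4 merely fixes the survivorship condition on §3; with §3 gone it has nothing to operate on and falls away. §6 has no operative effect of its own apart from §3 and is therefore inoperative. §5 is a severability clause and preserves every provision that can still be given independent effect. That leaves §1, §2, and §5 in effect.

1, 2, 5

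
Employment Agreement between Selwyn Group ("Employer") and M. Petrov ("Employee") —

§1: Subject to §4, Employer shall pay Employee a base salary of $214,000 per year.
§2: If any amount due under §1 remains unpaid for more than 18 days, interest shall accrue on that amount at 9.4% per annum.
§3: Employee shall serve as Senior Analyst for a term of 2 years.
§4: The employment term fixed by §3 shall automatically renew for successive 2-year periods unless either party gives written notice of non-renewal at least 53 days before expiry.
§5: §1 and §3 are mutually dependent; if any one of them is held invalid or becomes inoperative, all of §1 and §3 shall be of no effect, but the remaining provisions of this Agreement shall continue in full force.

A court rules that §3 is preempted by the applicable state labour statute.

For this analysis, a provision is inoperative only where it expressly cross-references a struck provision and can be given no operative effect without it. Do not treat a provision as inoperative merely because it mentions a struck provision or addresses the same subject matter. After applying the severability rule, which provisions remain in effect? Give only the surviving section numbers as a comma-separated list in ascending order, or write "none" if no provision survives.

§3 is struck. §4 operates only by reference to §3, so it falls with §3. §5 declares §1 and §3 mutually dependent; since one of them has fallen, all of them are of no effect. That brings down §1 as well. §2 in turn depends solely on a provision now struck and likewise falls. The remainder continues in force under §5. Only §5 remains in effect.

5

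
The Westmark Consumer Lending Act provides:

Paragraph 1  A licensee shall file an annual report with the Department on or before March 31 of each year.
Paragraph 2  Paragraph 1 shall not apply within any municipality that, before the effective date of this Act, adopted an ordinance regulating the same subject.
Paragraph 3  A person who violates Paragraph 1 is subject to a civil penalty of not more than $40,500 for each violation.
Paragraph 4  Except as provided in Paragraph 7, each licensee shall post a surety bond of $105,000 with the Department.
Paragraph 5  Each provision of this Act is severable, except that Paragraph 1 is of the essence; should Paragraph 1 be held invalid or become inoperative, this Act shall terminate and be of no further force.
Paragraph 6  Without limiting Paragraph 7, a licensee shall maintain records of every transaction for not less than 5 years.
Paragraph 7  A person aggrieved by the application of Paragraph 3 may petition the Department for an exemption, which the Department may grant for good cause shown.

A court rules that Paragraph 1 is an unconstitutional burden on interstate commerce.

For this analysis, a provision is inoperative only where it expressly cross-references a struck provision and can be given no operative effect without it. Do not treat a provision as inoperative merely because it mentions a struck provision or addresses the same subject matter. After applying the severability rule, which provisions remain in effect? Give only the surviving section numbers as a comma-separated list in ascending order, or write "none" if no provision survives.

none

Paragraph 1 is struck. Paragraph 2 has no operative effect of its own apart from Paragraph 1 and is therefore inoperative. Paragraph 3 has no operative effect of its own apart from Paragraph 1 and is therefore inoperative. Paragraph 7 has no operative effect of its own apart from Paragraph 3 and is therefore inoperative. Paragraph 5 makes Paragraph 1 an essential term, and Paragraph 1 is the provision held invalid; under Paragraph 5, the entire Act is therefore void. No provision of the Act survives.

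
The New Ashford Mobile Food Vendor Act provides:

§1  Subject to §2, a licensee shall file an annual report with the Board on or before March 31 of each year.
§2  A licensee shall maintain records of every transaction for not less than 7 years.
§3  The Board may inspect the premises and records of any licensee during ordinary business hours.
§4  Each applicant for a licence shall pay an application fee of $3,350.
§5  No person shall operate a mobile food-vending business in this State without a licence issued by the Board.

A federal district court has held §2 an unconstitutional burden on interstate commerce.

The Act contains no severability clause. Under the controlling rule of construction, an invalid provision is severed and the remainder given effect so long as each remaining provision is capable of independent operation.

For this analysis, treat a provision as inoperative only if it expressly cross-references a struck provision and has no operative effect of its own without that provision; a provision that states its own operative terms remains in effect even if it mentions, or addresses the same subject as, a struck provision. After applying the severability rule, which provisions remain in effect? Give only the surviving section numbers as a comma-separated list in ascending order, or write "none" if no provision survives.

§2 is struck. §1 mentions §2 but its own obligation stands independently of §2, so §1 is not affected. Nothing else in the Act is defined by reference to §2. Under the stated default rule, only provisions that cannot operate independently fall away; the rest are enforced. That leaves §1, §3, §4, and §5 in effect.

1, 3, 4, 5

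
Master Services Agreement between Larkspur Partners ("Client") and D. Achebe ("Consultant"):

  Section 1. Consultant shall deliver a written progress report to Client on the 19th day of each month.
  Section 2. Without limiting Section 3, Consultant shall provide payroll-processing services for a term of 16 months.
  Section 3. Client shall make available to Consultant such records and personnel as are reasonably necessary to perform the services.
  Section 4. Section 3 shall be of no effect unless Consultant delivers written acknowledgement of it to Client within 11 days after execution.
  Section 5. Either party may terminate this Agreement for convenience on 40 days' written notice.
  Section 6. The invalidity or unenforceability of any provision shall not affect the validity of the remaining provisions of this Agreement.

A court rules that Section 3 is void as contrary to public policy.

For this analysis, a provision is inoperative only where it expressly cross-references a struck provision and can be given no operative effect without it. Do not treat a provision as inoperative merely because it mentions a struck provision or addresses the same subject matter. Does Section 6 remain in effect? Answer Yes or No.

Yes

Section 3 is struck. Section 4 operates only by reference to Section 3, so it falls with Section 3. Although Section 2 refers to Section 3, its operative terms do not depend on Section 3, so it remains in effect. Under the severability clause in Section 6, the remaining provisions continue in force. That leaves Section 1, Section 2, Section 5, and Section 6 in effect. Section 6 is among the surviving provisions, so the answer is yes.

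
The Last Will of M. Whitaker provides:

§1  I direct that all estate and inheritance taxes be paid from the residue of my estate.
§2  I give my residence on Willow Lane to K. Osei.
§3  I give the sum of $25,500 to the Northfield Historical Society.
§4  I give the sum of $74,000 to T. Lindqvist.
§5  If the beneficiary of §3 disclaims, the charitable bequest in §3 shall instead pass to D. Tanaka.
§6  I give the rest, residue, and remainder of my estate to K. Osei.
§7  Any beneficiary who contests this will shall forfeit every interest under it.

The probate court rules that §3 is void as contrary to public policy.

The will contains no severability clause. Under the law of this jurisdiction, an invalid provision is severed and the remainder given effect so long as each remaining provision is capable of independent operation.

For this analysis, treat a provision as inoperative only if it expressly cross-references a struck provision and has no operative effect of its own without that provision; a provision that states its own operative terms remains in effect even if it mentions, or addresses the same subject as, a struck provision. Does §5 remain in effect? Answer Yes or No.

No

§3 is struck. §5 has no operative effect of its own apart from §3 and is therefore inoperative. Under the stated default rule, only provisions that cannot operate independently fall away; the rest are enforced. §1, §2, §4, §6, and §7 remain in effect. §5 is among the inoperative provisions, so the answer is no.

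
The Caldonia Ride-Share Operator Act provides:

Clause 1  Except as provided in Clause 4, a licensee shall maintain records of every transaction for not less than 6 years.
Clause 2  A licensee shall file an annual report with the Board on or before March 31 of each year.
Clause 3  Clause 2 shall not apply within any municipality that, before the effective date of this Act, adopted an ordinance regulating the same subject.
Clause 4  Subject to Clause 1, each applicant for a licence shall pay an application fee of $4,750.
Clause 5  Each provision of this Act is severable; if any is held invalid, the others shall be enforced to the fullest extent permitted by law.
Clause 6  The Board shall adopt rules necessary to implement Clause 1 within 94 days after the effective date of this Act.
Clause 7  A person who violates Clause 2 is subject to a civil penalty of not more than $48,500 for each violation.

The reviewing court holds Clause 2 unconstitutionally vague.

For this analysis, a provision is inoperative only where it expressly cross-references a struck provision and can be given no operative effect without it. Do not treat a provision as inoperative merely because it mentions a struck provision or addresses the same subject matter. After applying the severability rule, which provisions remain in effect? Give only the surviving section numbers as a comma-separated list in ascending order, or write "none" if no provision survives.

Clause 2 is struck. The only function of Clause 3 is the local-preemption carve-out from Clause 2, so it cannot stand once Clause 2 is removed. Clause 7 operates only by reference to Clause 2, so it falls with Clause 2. Clause 5 is a severability clause and preserves every provision that can still be given independent effect. Clause 1, Clause 4, Clause 5, and Clause 6 remain in effect.

1, 4, 5, 6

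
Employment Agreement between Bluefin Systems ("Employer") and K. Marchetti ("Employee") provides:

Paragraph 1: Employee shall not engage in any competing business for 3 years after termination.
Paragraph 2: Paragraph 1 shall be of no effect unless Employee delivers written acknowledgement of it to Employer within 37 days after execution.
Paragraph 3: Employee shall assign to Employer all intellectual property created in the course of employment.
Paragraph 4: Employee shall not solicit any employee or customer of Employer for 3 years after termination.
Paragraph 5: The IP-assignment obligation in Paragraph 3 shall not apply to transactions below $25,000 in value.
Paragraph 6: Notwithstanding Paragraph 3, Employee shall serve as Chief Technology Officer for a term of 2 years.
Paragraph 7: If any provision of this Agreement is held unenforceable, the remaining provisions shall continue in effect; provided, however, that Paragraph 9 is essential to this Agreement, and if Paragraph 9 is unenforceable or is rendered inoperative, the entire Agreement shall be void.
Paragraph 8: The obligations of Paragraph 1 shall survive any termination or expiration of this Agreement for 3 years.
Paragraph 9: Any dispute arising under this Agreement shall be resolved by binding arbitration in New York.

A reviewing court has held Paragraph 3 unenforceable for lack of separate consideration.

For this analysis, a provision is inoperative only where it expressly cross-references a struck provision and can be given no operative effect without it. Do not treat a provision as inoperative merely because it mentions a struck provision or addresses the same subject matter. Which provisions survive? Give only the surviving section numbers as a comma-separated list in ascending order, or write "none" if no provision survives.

1, 2, 4, 6, 7, 8, 9

Paragraph 3 is struck. Paragraph 5 operates only by reference to Paragraph 3, so it falls with Paragraph 3. Paragraph 6 mentions Paragraph 3 but its own obligation stands independently of Paragraph 3, so Paragraph 6 is not affected. Paragraph 7 makes Paragraph 9 an essential term, but Paragraph 9 is unaffected, so the severability proviso in Paragraph 7 preserves the remaining provisions. Paragraph 1, Paragraph 2, Paragraph 4, Paragraph 6, Paragraph 7, Paragraph 8, and Paragraph 9 remain in effect.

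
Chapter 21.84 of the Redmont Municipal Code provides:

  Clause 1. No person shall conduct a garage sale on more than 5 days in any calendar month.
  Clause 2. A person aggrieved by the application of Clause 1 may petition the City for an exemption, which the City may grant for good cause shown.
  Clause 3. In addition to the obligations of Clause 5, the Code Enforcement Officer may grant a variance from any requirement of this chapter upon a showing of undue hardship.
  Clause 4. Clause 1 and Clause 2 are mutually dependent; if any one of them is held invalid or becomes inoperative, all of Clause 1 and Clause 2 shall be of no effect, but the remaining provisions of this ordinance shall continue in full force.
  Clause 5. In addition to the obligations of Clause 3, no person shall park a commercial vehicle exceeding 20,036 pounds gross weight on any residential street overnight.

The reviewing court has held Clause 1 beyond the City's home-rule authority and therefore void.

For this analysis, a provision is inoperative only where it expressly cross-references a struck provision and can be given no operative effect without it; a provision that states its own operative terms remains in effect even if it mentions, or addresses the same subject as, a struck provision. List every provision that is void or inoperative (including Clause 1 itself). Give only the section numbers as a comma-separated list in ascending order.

1, 2

Clause 1 is struck. Clause 2 operates only by reference to Clause 1, so it falls with Clause 1. Clause 4 declares Clause 1 and Clause 2 mutually dependent; since one of them has fallen, all of them are of no effect. The remainder continues in force under Clause 4. The provisions still in force are Clause 3, Clause 4, and Clause 5.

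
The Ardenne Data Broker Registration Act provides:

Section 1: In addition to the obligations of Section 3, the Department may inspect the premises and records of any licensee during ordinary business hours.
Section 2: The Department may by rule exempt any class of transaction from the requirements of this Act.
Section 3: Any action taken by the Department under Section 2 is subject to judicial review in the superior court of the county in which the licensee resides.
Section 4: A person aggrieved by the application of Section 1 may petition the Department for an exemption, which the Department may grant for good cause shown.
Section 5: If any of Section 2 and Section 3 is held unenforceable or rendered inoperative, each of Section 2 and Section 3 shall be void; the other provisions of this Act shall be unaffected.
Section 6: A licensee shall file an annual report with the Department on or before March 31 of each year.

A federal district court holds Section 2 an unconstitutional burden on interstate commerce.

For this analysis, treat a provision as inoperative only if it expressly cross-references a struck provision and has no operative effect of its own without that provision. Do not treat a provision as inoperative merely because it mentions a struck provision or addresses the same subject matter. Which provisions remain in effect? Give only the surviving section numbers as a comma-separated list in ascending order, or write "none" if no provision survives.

Section 2 is struck. Section 3 merely fixes the judicial-review right for Section 2; with Section 2 gone it has nothing to operate on and falls away. Section 1 mentions Section 3 but its own obligation stands independently of Section 3, so Section 1 is not affected. Section 5 declares Section 2 and Section 3 mutually dependent; since one of them has fallen, all of them are of no effect. The remainder continues in force under Section 5. Section 1, Section 4, Section 5, and Section 6 remain in effect.

1, 4, 5, 6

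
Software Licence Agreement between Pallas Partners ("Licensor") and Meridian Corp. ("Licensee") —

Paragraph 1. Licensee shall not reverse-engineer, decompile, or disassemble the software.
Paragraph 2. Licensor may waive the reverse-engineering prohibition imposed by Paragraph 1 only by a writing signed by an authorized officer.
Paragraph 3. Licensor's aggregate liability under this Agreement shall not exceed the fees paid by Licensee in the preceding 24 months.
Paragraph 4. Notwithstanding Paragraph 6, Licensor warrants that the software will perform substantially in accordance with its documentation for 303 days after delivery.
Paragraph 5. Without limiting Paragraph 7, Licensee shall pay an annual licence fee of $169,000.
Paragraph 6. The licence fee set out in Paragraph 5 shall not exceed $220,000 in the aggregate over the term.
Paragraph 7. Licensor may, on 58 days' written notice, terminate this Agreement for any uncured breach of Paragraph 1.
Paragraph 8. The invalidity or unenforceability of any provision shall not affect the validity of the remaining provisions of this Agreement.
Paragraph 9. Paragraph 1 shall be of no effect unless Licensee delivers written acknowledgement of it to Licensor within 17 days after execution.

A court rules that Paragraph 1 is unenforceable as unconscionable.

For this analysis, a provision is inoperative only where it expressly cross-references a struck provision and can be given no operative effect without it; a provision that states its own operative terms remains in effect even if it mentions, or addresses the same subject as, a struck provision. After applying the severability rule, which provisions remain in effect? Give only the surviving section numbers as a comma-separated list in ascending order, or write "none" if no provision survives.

Paragraph 1 is struck. Paragraph 2 operates only by reference to Paragraph 1, so it falls with Paragraph 1. The only function of Paragraph 7 is the termination right for breach of Paragraph 1, so it cannot stand once Paragraph 1 is removed. Paragraph 9 merely fixes the acknowledgement condition for Paragraph 1; with Paragraph 1 gone it has nothing to operate on and falls away. Although Paragraph 5 refers to Paragraph 7, its operative terms do not depend on Paragraph 7, so it remains in effect. Paragraph 8 is a severability clause and preserves every provision that can still be given independent effect. Paragraph 3, Paragraph 4, Paragraph 5, Paragraph 6, and Paragraph 8 remain in effect.

3, 4, 5, 6, 8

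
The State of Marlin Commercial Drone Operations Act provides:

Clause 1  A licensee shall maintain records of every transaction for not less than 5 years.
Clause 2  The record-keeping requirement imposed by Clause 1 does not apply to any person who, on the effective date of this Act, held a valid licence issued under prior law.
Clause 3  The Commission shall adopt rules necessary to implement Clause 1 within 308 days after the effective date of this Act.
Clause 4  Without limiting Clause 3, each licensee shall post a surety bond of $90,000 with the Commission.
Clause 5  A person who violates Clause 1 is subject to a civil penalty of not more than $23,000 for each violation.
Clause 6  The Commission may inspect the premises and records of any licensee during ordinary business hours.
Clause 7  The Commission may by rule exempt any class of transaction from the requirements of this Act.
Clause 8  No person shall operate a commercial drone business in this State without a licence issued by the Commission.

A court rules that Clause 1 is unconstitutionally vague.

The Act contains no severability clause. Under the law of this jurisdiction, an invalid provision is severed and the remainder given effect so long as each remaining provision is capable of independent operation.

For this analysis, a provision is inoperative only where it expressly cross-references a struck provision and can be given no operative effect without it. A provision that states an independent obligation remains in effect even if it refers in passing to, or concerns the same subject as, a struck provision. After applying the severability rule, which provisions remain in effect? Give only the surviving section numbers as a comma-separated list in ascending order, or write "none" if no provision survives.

Clause 1 is struck. Clause 2 has no operative effect of its own apart from Clause 1 and is therefore inoperative. Clause 3 has no operative effect of its own apart from Clause 1 and is therefore inoperative. Clause 5 has no operative effect of its own apart from Clause 1 and is therefore inoperative. Clause 4 mentions Clause 3 but its own obligation stands independently of Clause 3, so Clause 4 is not affected. With no severability clause, the stated default rule severs what cannot stand and enforces each remaining provision that can operate on its own. The provisions still in force are Clause 4, Clause 6, Clause 7, and Clause 8.

4, 6, 7, 8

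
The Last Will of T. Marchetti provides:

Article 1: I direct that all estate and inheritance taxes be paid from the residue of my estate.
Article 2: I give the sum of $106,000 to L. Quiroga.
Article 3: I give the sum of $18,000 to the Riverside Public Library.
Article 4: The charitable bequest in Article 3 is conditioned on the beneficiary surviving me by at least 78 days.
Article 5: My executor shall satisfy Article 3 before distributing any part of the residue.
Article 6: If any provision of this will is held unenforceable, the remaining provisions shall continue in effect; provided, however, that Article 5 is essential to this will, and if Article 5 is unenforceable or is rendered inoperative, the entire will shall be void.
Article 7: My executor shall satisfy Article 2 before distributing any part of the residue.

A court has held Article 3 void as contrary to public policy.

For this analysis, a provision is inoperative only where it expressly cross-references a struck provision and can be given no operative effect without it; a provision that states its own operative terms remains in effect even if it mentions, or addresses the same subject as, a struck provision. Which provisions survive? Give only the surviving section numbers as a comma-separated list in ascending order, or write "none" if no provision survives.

Article 3 is struck. Article 4 has no operative effect of its own apart from Article 3 and is therefore inoperative. Article 5 merely fixes the priority direction for Article 3; with Article 3 gone it has nothing to operate on and falls away. Article 6 makes Article 5 an essential term, and Article 5 has been rendered inoperative by the cascade; under Article 6, the entire will is therefore void. No provision of the will survives.

none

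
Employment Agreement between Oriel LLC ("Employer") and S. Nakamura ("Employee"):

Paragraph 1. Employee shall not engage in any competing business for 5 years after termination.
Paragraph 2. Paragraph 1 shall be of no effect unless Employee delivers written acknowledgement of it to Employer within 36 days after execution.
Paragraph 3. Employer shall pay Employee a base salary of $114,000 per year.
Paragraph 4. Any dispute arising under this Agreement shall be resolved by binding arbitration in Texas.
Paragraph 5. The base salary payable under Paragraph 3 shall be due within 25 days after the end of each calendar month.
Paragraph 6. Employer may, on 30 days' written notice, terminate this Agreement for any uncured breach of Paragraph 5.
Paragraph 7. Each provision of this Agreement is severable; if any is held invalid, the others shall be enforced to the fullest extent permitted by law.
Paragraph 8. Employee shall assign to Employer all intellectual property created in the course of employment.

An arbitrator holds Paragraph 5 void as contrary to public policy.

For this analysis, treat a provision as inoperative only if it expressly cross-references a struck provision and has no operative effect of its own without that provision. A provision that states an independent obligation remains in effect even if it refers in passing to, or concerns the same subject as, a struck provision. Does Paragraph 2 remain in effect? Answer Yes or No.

Yes

Paragraph 5 is struck. Paragraph 6 has no operative effect of its own apart from Paragraph 5 and is therefore inoperative. Under the severability clause in Paragraph 7, the remaining provisions continue in force. The provisions still in force are Paragraph 1, Paragraph 2, Paragraph 3, Paragraph 4, Paragraph 7, and Paragraph 8. Paragraph 2 is among the surviving provisions, so the answer is yes.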